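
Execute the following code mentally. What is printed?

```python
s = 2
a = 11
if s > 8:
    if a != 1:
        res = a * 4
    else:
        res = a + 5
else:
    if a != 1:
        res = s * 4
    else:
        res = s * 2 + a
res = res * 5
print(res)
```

40

s=2, a=11
s > 8 is False; a != 1 is True
→ res = s * 4 = 8
res = 8*5 = 40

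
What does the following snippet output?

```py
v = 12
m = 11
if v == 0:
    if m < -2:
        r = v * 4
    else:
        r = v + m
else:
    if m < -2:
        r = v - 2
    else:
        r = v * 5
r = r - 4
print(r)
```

v=12, m=11
v == 0 is False; m < -2 is False
→ r = v * 5 = 60
r = 60-4 = 56

56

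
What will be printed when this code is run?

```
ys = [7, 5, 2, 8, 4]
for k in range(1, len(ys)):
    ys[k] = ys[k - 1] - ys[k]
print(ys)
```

k=1: ys[1] = 7-5 = 2 → [7, 2, 2, 8, 4]
k=2: ys[2] = 2-2 = 0 → [7, 2, 0, 8, 4]
k=3: ys[3] = 0-8 = -8 → [7, 2, 0, -8, 4]
k=4: ys[4] = (-8)-4 = -12 → [7, 2, 0, -8, -12]

[7, 2, 0, -8, -12]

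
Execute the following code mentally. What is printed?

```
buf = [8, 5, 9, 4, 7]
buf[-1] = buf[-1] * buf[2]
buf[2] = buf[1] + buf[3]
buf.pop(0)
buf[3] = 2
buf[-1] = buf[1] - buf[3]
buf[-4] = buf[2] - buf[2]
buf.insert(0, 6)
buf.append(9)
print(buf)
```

buf[-1] = buf[-1]*buf[2] = 7*9 = 63 → [8, 5, 9, 4, 63]
buf[2] = buf[1]+buf[3] = 5+4 = 9 → [8, 5, 9, 4, 63]
pop(0) removes 8 → [5, 9, 4, 63]
buf[3] = 2 → [5, 9, 4, 2]
buf[-1] = buf[1]-buf[3] = 9-2 = 7 → [5, 9, 4, 7]
buf[-4] = buf[2]-buf[2] = 4-4 = 0 → [0, 9, 4, 7]
insert 6 at 0 → [6, 0, 9, 4, 7]
append 9 → [6, 0, 9, 4, 7, 9]

[6, 0, 9, 4, 7, 9]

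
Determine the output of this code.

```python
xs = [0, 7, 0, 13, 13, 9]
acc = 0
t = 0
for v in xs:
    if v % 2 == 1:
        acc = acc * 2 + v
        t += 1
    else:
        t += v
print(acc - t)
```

v=0: not odd; t=0
v=7: odd, acc = 0*2+7 = 7; t=1
v=0: not odd; t=1
v=13: odd, acc = 7*2+13 = 27; t=2
v=13: odd, acc = 27*2+13 = 67; t=3
v=9: odd, acc = 67*2+9 = 143; t=4
acc-t = 143-4 = 139

139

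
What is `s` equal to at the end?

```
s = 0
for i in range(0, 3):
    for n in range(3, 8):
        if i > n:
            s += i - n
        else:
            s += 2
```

i=0,n=3: not 0>3, s = 0+2 = 2
i=0,n=4: not 0>4, s = 2+2 = 4
i=0,n=5: not 0>5, s = 4+2 = 6
i=0,n=6: not 0>6, s = 6+2 = 8
i=0,n=7: not 0>7, s = 8+2 = 10
i=1,n=3: not 1>3, s = 10+2 = 12
i=1,n=4: not 1>4, s = 12+2 = 14
i=1,n=5: not 1>5, s = 14+2 = 16
i=1,n=6: not 1>6, s = 16+2 = 18
i=1,n=7: not 1>7, s = 18+2 = 20
i=2,n=3: not 2>3, s = 20+2 = 22
i=2,n=4: not 2>4, s = 22+2 = 24
i=2,n=5: not 2>5, s = 24+2 = 26
i=2,n=6: not 2>6, s = 26+2 = 28
i=2,n=7: not 2>7, s = 28+2 = 30

30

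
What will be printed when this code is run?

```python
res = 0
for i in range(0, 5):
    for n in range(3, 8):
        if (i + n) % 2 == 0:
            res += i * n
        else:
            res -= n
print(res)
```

55

i=0,n=3: odd sum, res = 0-3 = -3
i=0,n=4: even sum, res = (-3)+0 = -3
i=0,n=5: odd sum, res = (-3)-5 = -8
i=0,n=6: even sum, res = (-8)+0 = -8
i=0,n=7: odd sum, res = (-8)-7 = -15
i=1,n=3: even sum, res = (-15)+3 = -12
i=1,n=4: odd sum, res = (-12)-4 = -16
i=1,n=5: even sum, res = (-16)+5 = -11
i=1,n=6: odd sum, res = (-11)-6 = -17
i=1,n=7: even sum, res = (-17)+7 = -10
i=2,n=3: odd sum, res = (-10)-3 = -13
i=2,n=4: even sum, res = (-13)+8 = -5
i=2,n=5: odd sum, res = (-5)-5 = -10
i=2,n=6: even sum, res = (-10)+12 = 2
i=2,n=7: odd sum, res = 2-7 = -5
i=3,n=3: even sum, res = (-5)+9 = 4
i=3,n=4: odd sum, res = 4-4 = 0
i=3,n=5: even sum, res = 0+15 = 15
i=3,n=6: odd sum, res = 15-6 = 9
i=3,n=7: even sum, res = 9+21 = 30
i=4,n=3: odd sum, res = 30-3 = 27
i=4,n=4: even sum, res = 27+16 = 43
i=4,n=5: odd sum, res = 43-5 = 38
i=4,n=6: even sum, res = 38+24 = 62
i=4,n=7: odd sum, res = 62-7 = 55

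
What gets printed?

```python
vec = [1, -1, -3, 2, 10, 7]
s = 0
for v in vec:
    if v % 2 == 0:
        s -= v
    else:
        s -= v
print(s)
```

v=1: not even, s = 0-1 = -1
v=-1: not even, s = (-1)-(-1) = 0
v=-3: not even, s = 0-(-3) = 3
v=2: even, s = 3-2 = 1
v=10: even, s = 1-10 = -9
v=7: not even, s = (-9)-7 = -16

-16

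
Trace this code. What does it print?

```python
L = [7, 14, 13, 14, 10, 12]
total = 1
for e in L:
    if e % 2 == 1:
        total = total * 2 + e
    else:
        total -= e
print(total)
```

e=7: odd, total = 1*2+7 = 9
e=14: not odd, total = 9-14 = -5
e=13: odd, total = (-5)*2+13 = 3
e=14: not odd, total = 3-14 = -11
e=10: not odd, total = (-11)-10 = -21
e=12: not odd, total = (-21)-12 = -33

-33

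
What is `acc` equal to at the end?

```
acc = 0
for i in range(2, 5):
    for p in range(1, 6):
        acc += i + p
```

i=2,p=1: acc = 0+3 = 3
i=2,p=2: acc = 3+4 = 7
i=2,p=3: acc = 7+5 = 12
i=2,p=4: acc = 12+6 = 18
i=2,p=5: acc = 18+7 = 25
i=3,p=1: acc = 25+4 = 29
i=3,p=2: acc = 29+5 = 34
i=3,p=3: acc = 34+6 = 40
i=3,p=4: acc = 40+7 = 47
i=3,p=5: acc = 47+8 = 55
i=4,p=1: acc = 55+5 = 60
i=4,p=2: acc = 60+6 = 66
i=4,p=3: acc = 66+7 = 73
i=4,p=4: acc = 73+8 = 81
i=4,p=5: acc = 81+9 = 90

90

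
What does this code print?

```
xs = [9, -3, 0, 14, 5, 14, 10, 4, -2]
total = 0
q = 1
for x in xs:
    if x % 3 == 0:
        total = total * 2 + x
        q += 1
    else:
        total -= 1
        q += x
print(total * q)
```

1176

x=9: %3==0, total = 0*2+9 = 9; q=2
x=-3: %3==0, total = 9*2+(-3) = 15; q=3
x=0: %3==0, total = 15*2+0 = 30; q=4
x=14: not %3==0, total = 30-1 = 29; q=18
x=5: not %3==0, total = 29-1 = 28; q=23
x=14: not %3==0, total = 28-1 = 27; q=37
x=10: not %3==0, total = 27-1 = 26; q=47
x=4: not %3==0, total = 26-1 = 25; q=51
x=-2: not %3==0, total = 25-1 = 24; q=49
total*q = 24*49 = 1176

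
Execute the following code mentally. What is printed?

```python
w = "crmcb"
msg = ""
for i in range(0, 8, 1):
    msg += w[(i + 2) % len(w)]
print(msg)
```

mcbcrmcb

i=0: add w[2]='m' → 'm'
i=1: add w[3]='c' → 'mc'
i=2: add w[4]='b' → 'mcb'
i=3: add w[0]='c' → 'mcbc'
i=4: add w[1]='r' → 'mcbcr'
i=5: add w[2]='m' → 'mcbcrm'
i=6: add w[3]='c' → 'mcbcrmc'
i=7: add w[4]='b' → 'mcbcrmcb'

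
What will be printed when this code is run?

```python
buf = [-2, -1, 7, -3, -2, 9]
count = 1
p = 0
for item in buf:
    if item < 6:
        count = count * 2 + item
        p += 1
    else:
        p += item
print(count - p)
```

-32

item=-2: <6, count = 1*2+(-2) = 0; p=1
item=-1: <6, count = 0*2+(-1) = -1; p=2
item=7: not <6; p=9
item=-3: <6, count = (-1)*2+(-3) = -5; p=10
item=-2: <6, count = (-5)*2+(-2) = -12; p=11
item=9: not <6; p=20
count-p = (-12)-20 = -32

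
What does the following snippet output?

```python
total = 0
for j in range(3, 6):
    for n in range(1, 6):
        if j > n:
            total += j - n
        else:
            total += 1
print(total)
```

25

j=3,n=1: 3>1, total = 0+2 = 2
j=3,n=2: 3>2, total = 2+1 = 3
j=3,n=3: not 3>3, total = 3+1 = 4
j=3,n=4: not 3>4, total = 4+1 = 5
j=3,n=5: not 3>5, total = 5+1 = 6
j=4,n=1: 4>1, total = 6+3 = 9
j=4,n=2: 4>2, total = 9+2 = 11
j=4,n=3: 4>3, total = 11+1 = 12
j=4,n=4: not 4>4, total = 12+1 = 13
j=4,n=5: not 4>5, total = 13+1 = 14
j=5,n=1: 5>1, total = 14+4 = 18
j=5,n=2: 5>2, total = 18+3 = 21
j=5,n=3: 5>3, total = 21+2 = 23
j=5,n=4: 5>4, total = 23+1 = 24
j=5,n=5: not 5>5, total = 24+1 = 25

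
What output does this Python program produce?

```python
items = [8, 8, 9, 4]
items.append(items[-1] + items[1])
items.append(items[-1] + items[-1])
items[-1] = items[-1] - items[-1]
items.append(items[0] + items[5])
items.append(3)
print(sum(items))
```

52

append items[-1]+items[1] = 4+8 = 12 → [8, 8, 9, 4, 12]
append items[-1]+items[-1] = 12+12 = 24 → [8, 8, 9, 4, 12, 24]
items[-1] = items[-1]-items[-1] = 24-24 = 0 → [8, 8, 9, 4, 12, 0]
append items[0]+items[5] = 8+0 = 8 → [8, 8, 9, 4, 12, 0, 8]
append 3 → [8, 8, 9, 4, 12, 0, 8, 3]
sum = 52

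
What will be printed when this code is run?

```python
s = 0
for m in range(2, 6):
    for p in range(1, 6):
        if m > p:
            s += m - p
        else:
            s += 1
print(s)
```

m=2,p=1: 2>1, s = 0+1 = 1
m=2,p=2: not 2>2, s = 1+1 = 2
m=2,p=3: not 2>3, s = 2+1 = 3
m=2,p=4: not 2>4, s = 3+1 = 4
m=2,p=5: not 2>5, s = 4+1 = 5
m=3,p=1: 3>1, s = 5+2 = 7
m=3,p=2: 3>2, s = 7+1 = 8
m=3,p=3: not 3>3, s = 8+1 = 9
m=3,p=4: not 3>4, s = 9+1 = 10
m=3,p=5: not 3>5, s = 10+1 = 11
m=4,p=1: 4>1, s = 11+3 = 14
m=4,p=2: 4>2, s = 14+2 = 16
m=4,p=3: 4>3, s = 16+1 = 17
m=4,p=4: not 4>4, s = 17+1 = 18
m=4,p=5: not 4>5, s = 18+1 = 19
m=5,p=1: 5>1, s = 19+4 = 23
m=5,p=2: 5>2, s = 23+3 = 26
m=5,p=3: 5>3, s = 26+2 = 28
m=5,p=4: 5>4, s = 28+1 = 29
m=5,p=5: not 5>5, s = 29+1 = 30

30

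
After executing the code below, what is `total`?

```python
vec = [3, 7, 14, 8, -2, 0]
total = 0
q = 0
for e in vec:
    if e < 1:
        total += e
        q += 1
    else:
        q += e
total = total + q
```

e=3: not <1; q=3
e=7: not <1; q=10
e=14: not <1; q=24
e=8: not <1; q=32
e=-2: <1, total = 0+(-2) = -2; q=33
e=0: <1, total = (-2)+0 = -2; q=34
total+q = (-2)+34 = 32

32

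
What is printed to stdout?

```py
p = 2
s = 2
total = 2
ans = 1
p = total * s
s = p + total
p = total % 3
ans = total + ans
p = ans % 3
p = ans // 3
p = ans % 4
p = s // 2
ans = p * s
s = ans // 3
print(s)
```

p = 2*2 = 4
s = 4+2 = 6
p = 2%3 = 2
ans = 2+1 = 3
p = 3%3 = 0
p = 3//3 = 1
p = 3%4 = 3
p = 6//2 = 3
ans = 3*6 = 18
s = 18//3 = 6

6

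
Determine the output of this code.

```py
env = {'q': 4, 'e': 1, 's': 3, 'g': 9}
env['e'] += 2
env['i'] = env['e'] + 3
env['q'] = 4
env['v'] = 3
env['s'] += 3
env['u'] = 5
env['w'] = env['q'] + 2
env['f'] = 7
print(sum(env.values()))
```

49

env['e'] = 1+2 = 3 → {'q': 4, 'e': 3, 's': 3, 'g': 9}
env['i'] = env['e']+3 = 6 → {'q': 4, 'e': 3, 's': 3, 'g': 9, 'i': 6}
env['q'] = 4 → {'q': 4, 'e': 3, 's': 3, 'g': 9, 'i': 6}
env['v'] = 3 → {'q': 4, 'e': 3, 's': 3, 'g': 9, 'i': 6, 'v': 3}
env['s'] = 3+3 = 6 → {'q': 4, 'e': 3, 's': 6, 'g': 9, 'i': 6, 'v': 3}
env['u'] = 5 → {'q': 4, 'e': 3, 's': 6, 'g': 9, 'i': 6, 'v': 3, 'u': 5}
env['w'] = env['q']+2 = 6 → {'q': 4, 'e': 3, 's': 6, 'g': 9, 'i': 6, 'v': 3, 'u': 5, 'w': 6}
env['f'] = 7 → {'q': 4, 'e': 3, 's': 6, 'g': 9, 'i': 6, 'v': 3, 'u': 5, 'w': 6, 'f': 7}
sum of values = 49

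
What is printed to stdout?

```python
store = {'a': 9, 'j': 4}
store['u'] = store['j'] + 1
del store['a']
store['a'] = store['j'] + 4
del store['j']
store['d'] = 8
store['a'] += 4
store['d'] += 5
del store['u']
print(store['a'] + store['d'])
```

store['u'] = store['j']+1 = 5 → {'a': 9, 'j': 4, 'u': 5}
del 'a' → {'j': 4, 'u': 5}
store['a'] = store['j']+4 = 8 → {'j': 4, 'u': 5, 'a': 8}
del 'j' → {'u': 5, 'a': 8}
store['d'] = 8 → {'u': 5, 'a': 8, 'd': 8}
store['a'] = 8+4 = 12 → {'u': 5, 'a': 12, 'd': 8}
store['d'] = 8+5 = 13 → {'u': 5, 'a': 12, 'd': 13}
del 'u' → {'a': 12, 'd': 13}
store['a']+store['d'] = 12+13 = 25

25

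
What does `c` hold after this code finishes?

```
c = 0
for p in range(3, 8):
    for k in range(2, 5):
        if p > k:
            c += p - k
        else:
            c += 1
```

34

p=3,k=2: 3>2, c = 0+1 = 1
p=3,k=3: not 3>3, c = 1+1 = 2
p=3,k=4: not 3>4, c = 2+1 = 3
p=4,k=2: 4>2, c = 3+2 = 5
p=4,k=3: 4>3, c = 5+1 = 6
p=4,k=4: not 4>4, c = 6+1 = 7
p=5,k=2: 5>2, c = 7+3 = 10
p=5,k=3: 5>3, c = 10+2 = 12
p=5,k=4: 5>4, c = 12+1 = 13
p=6,k=2: 6>2, c = 13+4 = 17
p=6,k=3: 6>3, c = 17+3 = 20
p=6,k=4: 6>4, c = 20+2 = 22
p=7,k=2: 7>2, c = 22+5 = 27
p=7,k=3: 7>3, c = 27+4 = 31
p=7,k=4: 7>4, c = 31+3 = 34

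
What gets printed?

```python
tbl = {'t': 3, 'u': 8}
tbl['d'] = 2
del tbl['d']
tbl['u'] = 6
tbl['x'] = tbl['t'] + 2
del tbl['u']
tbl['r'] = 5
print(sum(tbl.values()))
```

tbl['d'] = 2 → {'t': 3, 'u': 8, 'd': 2}
del 'd' → {'t': 3, 'u': 8}
tbl['u'] = 6 → {'t': 3, 'u': 6}
tbl['x'] = tbl['t']+2 = 5 → {'t': 3, 'u': 6, 'x': 5}
del 'u' → {'t': 3, 'x': 5}
tbl['r'] = 5 → {'t': 3, 'x': 5, 'r': 5}
sum of values = 13

13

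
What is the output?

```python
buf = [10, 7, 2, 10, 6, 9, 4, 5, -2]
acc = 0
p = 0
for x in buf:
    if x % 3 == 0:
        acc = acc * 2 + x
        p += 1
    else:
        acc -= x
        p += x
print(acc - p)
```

x=10: not %3==0, acc = 0-10 = -10; p=10
x=7: not %3==0, acc = (-10)-7 = -17; p=17
x=2: not %3==0, acc = (-17)-2 = -19; p=19
x=10: not %3==0, acc = (-19)-10 = -29; p=29
x=6: %3==0, acc = (-29)*2+6 = -52; p=30
x=9: %3==0, acc = (-52)*2+9 = -95; p=31
x=4: not %3==0, acc = (-95)-4 = -99; p=35
x=5: not %3==0, acc = (-99)-5 = -104; p=40
x=-2: not %3==0, acc = (-104)-(-2) = -102; p=38
acc-p = (-102)-38 = -140

-140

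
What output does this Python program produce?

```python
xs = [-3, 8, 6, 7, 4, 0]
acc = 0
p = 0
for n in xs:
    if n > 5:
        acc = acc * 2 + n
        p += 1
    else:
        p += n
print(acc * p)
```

204

n=-3: not >5; p=-3
n=8: >5, acc = 0*2+8 = 8; p=-2
n=6: >5, acc = 8*2+6 = 22; p=-1
n=7: >5, acc = 22*2+7 = 51; p=0
n=4: not >5; p=4
n=0: not >5; p=4
acc*p = 51*4 = 204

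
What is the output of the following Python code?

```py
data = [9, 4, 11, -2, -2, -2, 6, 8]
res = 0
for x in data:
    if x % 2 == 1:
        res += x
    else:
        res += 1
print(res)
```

x=9: odd, res = 0+9 = 9
x=4: not odd, res = 9+1 = 10
x=11: odd, res = 10+11 = 21
x=-2: not odd, res = 21+1 = 22
x=-2: not odd, res = 22+1 = 23
x=-2: not odd, res = 23+1 = 24
x=6: not odd, res = 24+1 = 25
x=8: not odd, res = 25+1 = 26

26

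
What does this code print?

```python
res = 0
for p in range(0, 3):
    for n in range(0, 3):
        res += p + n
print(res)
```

18

p=0,n=0: res = 0+0 = 0
p=0,n=1: res = 0+1 = 1
p=0,n=2: res = 1+2 = 3
p=1,n=0: res = 3+1 = 4
p=1,n=1: res = 4+2 = 6
p=1,n=2: res = 6+3 = 9
p=2,n=0: res = 9+2 = 11
p=2,n=1: res = 11+3 = 14
p=2,n=2: res = 14+4 = 18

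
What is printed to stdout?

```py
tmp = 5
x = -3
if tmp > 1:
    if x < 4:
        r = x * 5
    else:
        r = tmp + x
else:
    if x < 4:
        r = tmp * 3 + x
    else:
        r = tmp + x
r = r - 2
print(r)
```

tmp=5, x=-3
tmp > 1 is True; x < 4 is True
→ r = x * 5 = -15
r = (-15)-2 = -17

-17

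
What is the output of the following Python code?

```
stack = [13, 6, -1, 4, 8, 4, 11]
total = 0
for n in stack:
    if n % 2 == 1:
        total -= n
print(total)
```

-23

n=13: odd, total = 0-13 = -13
n=6: not odd
n=-1: odd, total = (-13)-(-1) = -12
n=4: not odd
n=8: not odd
n=4: not odd
n=11: odd, total = (-12)-11 = -23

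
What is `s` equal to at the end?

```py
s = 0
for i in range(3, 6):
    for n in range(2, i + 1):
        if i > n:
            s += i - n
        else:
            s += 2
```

i=3,n=2: 3>2, s = 0+1 = 1
i=3,n=3: not 3>3, s = 1+2 = 3
i=4,n=2: 4>2, s = 3+2 = 5
i=4,n=3: 4>3, s = 5+1 = 6
i=4,n=4: not 4>4, s = 6+2 = 8
i=5,n=2: 5>2, s = 8+3 = 11
i=5,n=3: 5>3, s = 11+2 = 13
i=5,n=4: 5>4, s = 13+1 = 14
i=5,n=5: not 5>5, s = 14+2 = 16

16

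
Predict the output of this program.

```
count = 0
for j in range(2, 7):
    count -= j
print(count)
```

-20

j=2: count = 0-2 = -2
j=3: count = (-2)-3 = -5
j=4: count = (-5)-4 = -9
j=5: count = (-9)-5 = -14
j=6: count = (-14)-6 = -20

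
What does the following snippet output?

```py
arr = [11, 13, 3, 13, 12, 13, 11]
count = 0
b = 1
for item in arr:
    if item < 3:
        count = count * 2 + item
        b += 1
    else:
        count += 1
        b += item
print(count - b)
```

item=11: not <3, count = 0+1 = 1; b=12
item=13: not <3, count = 1+1 = 2; b=25
item=3: not <3, count = 2+1 = 3; b=28
item=13: not <3, count = 3+1 = 4; b=41
item=12: not <3, count = 4+1 = 5; b=53
item=13: not <3, count = 5+1 = 6; b=66
item=11: not <3, count = 6+1 = 7; b=77
count-b = 7-77 = -70

-70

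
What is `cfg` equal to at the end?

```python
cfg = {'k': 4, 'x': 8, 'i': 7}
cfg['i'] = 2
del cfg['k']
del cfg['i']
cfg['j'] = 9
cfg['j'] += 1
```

cfg['i'] = 2 → {'k': 4, 'x': 8, 'i': 2}
del 'k' → {'x': 8, 'i': 2}
del 'i' → {'x': 8}
cfg['j'] = 9 → {'x': 8, 'j': 9}
cfg['j'] = 9+1 = 10 → {'x': 8, 'j': 10}

{'x': 8, 'j': 10}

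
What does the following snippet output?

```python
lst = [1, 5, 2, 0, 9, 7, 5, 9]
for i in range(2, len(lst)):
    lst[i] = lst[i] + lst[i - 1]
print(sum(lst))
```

i=2: lst[2] = 2+5 = 7 → [1, 5, 7, 0, 9, 7, 5, 9]
i=3: lst[3] = 0+7 = 7 → [1, 5, 7, 7, 9, 7, 5, 9]
i=4: lst[4] = 9+7 = 16 → [1, 5, 7, 7, 16, 7, 5, 9]
i=5: lst[5] = 7+16 = 23 → [1, 5, 7, 7, 16, 23, 5, 9]
i=6: lst[6] = 5+23 = 28 → [1, 5, 7, 7, 16, 23, 28, 9]
i=7: lst[7] = 9+28 = 37 → [1, 5, 7, 7, 16, 23, 28, 37]
sum = 124

124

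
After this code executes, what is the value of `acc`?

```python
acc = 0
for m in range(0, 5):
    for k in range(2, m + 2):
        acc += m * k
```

m=1,k=2: acc = 0+2 = 2
m=2,k=2: acc = 2+4 = 6
m=2,k=3: acc = 6+6 = 12
m=3,k=2: acc = 12+6 = 18
m=3,k=3: acc = 18+9 = 27
m=3,k=4: acc = 27+12 = 39
m=4,k=2: acc = 39+8 = 47
m=4,k=3: acc = 47+12 = 59
m=4,k=4: acc = 59+16 = 75
m=4,k=5: acc = 75+20 = 95

95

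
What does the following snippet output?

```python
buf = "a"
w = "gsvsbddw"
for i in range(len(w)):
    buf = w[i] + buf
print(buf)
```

wddbsvsga

i=0: prepend 'g' → 'ga'
i=1: prepend 's' → 'sga'
i=2: prepend 'v' → 'vsga'
i=3: prepend 's' → 'svsga'
i=4: prepend 'b' → 'bsvsga'
i=5: prepend 'd' → 'dbsvsga'
i=6: prepend 'd' → 'ddbsvsga'
i=7: prepend 'w' → 'wddbsvsga'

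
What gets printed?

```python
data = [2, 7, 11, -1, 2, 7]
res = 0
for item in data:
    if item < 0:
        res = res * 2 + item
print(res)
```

-1

item=2: not <0
item=7: not <0
item=11: not <0
item=-1: <0, res = 0*2+(-1) = -1
item=2: not <0
item=7: not <0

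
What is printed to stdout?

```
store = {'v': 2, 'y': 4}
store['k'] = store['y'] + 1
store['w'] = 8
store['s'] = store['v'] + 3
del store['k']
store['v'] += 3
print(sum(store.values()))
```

22

store['k'] = store['y']+1 = 5 → {'v': 2, 'y': 4, 'k': 5}
store['w'] = 8 → {'v': 2, 'y': 4, 'k': 5, 'w': 8}
store['s'] = store['v']+3 = 5 → {'v': 2, 'y': 4, 'k': 5, 'w': 8, 's': 5}
del 'k' → {'v': 2, 'y': 4, 'w': 8, 's': 5}
store['v'] = 2+3 = 5 → {'v': 5, 'y': 4, 'w': 8, 's': 5}
sum of values = 22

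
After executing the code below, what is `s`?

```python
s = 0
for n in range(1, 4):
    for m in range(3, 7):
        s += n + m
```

78

n=1,m=3: s = 0+4 = 4
n=1,m=4: s = 4+5 = 9
n=1,m=5: s = 9+6 = 15
n=1,m=6: s = 15+7 = 22
n=2,m=3: s = 22+5 = 27
n=2,m=4: s = 27+6 = 33
n=2,m=5: s = 33+7 = 40
n=2,m=6: s = 40+8 = 48
n=3,m=3: s = 48+6 = 54
n=3,m=4: s = 54+7 = 61
n=3,m=5: s = 61+8 = 69
n=3,m=6: s = 69+9 = 78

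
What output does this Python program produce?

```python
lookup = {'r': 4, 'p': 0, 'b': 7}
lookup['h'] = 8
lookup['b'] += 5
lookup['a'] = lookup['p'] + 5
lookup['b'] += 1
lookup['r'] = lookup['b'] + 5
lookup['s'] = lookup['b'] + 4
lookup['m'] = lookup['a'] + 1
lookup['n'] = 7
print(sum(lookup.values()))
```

lookup['h'] = 8 → {'r': 4, 'p': 0, 'b': 7, 'h': 8}
lookup['b'] = 7+5 = 12 → {'r': 4, 'p': 0, 'b': 12, 'h': 8}
lookup['a'] = lookup['p']+5 = 5 → {'r': 4, 'p': 0, 'b': 12, 'h': 8, 'a': 5}
lookup['b'] = 12+1 = 13 → {'r': 4, 'p': 0, 'b': 13, 'h': 8, 'a': 5}
lookup['r'] = lookup['b']+5 = 18 → {'r': 18, 'p': 0, 'b': 13, 'h': 8, 'a': 5}
lookup['s'] = lookup['b']+4 = 17 → {'r': 18, 'p': 0, 'b': 13, 'h': 8, 'a': 5, 's': 17}
lookup['m'] = lookup['a']+1 = 6 → {'r': 18, 'p': 0, 'b': 13, 'h': 8, 'a': 5, 's': 17, 'm': 6}
lookup['n'] = 7 → {'r': 18, 'p': 0, 'b': 13, 'h': 8, 'a': 5, 's': 17, 'm': 6, 'n': 7}
sum of values = 74

74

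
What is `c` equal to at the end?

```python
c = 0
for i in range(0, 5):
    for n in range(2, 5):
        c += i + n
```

i=0,n=2: c = 0+2 = 2
i=0,n=3: c = 2+3 = 5
i=0,n=4: c = 5+4 = 9
i=1,n=2: c = 9+3 = 12
i=1,n=3: c = 12+4 = 16
i=1,n=4: c = 16+5 = 21
i=2,n=2: c = 21+4 = 25
i=2,n=3: c = 25+5 = 30
i=2,n=4: c = 30+6 = 36
i=3,n=2: c = 36+5 = 41
i=3,n=3: c = 41+6 = 47
i=3,n=4: c = 47+7 = 54
i=4,n=2: c = 54+6 = 60
i=4,n=3: c = 60+7 = 67
i=4,n=4: c = 67+8 = 75

75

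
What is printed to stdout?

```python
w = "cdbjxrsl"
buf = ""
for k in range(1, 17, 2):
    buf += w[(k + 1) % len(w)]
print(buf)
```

bxscbxsc

k=1: add w[2]='b' → 'b'
k=3: add w[4]='x' → 'bx'
k=5: add w[6]='s' → 'bxs'
k=7: add w[0]='c' → 'bxsc'
k=9: add w[2]='b' → 'bxscb'
k=11: add w[4]='x' → 'bxscbx'
k=13: add w[6]='s' → 'bxscbxs'
k=15: add w[0]='c' → 'bxscbxsc'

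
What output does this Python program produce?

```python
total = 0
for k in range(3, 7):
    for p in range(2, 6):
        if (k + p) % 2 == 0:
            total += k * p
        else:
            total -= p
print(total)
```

96

k=3,p=2: odd sum, total = 0-2 = -2
k=3,p=3: even sum, total = (-2)+9 = 7
k=3,p=4: odd sum, total = 7-4 = 3
k=3,p=5: even sum, total = 3+15 = 18
k=4,p=2: even sum, total = 18+8 = 26
k=4,p=3: odd sum, total = 26-3 = 23
k=4,p=4: even sum, total = 23+16 = 39
k=4,p=5: odd sum, total = 39-5 = 34
k=5,p=2: odd sum, total = 34-2 = 32
k=5,p=3: even sum, total = 32+15 = 47
k=5,p=4: odd sum, total = 47-4 = 43
k=5,p=5: even sum, total = 43+25 = 68
k=6,p=2: even sum, total = 68+12 = 80
k=6,p=3: odd sum, total = 80-3 = 77
k=6,p=4: even sum, total = 77+24 = 101
k=6,p=5: odd sum, total = 101-5 = 96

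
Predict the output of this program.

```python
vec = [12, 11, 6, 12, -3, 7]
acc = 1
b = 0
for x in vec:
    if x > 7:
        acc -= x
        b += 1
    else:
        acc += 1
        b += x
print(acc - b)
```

-44

x=12: >7, acc = 1-12 = -11; b=1
x=11: >7, acc = (-11)-11 = -22; b=2
x=6: not >7, acc = (-22)+1 = -21; b=8
x=12: >7, acc = (-21)-12 = -33; b=9
x=-3: not >7, acc = (-33)+1 = -32; b=6
x=7: not >7, acc = (-32)+1 = -31; b=13
acc-b = (-31)-13 = -44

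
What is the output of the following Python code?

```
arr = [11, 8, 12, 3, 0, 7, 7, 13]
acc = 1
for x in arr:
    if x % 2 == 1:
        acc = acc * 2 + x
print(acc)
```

x=11: odd, acc = 1*2+11 = 13
x=8: not odd
x=12: not odd
x=3: odd, acc = 13*2+3 = 29
x=0: not odd
x=7: odd, acc = 29*2+7 = 65
x=7: odd, acc = 65*2+7 = 137
x=13: odd, acc = 137*2+13 = 287

287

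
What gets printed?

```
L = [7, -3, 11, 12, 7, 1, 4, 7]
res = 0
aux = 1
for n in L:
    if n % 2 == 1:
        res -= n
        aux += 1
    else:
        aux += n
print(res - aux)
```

-53

n=7: odd, res = 0-7 = -7; aux=2
n=-3: odd, res = (-7)-(-3) = -4; aux=3
n=11: odd, res = (-4)-11 = -15; aux=4
n=12: not odd; aux=16
n=7: odd, res = (-15)-7 = -22; aux=17
n=1: odd, res = (-22)-1 = -23; aux=18
n=4: not odd; aux=22
n=7: odd, res = (-23)-7 = -30; aux=23
res-aux = (-30)-23 = -53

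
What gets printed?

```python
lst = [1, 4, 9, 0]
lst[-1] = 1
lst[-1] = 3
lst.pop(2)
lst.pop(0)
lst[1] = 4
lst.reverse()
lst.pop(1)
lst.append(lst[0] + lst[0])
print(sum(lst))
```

12

lst[-1] = 1 → [1, 4, 9, 1]
lst[-1] = 3 → [1, 4, 9, 3]
pop(2) removes 9 → [1, 4, 3]
pop(0) removes 1 → [4, 3]
lst[1] = 4 → [4, 4]
reverse → [4, 4]
pop(1) removes 4 → [4]
append lst[0]+lst[0] = 4+4 = 8 → [4, 8]
sum = 12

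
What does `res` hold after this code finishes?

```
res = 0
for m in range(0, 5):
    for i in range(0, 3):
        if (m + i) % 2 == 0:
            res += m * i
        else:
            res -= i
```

9

m=0,i=0: even sum, res = 0+0 = 0
m=0,i=1: odd sum, res = 0-1 = -1
m=0,i=2: even sum, res = (-1)+0 = -1
m=1,i=0: odd sum, res = (-1)-0 = -1
m=1,i=1: even sum, res = (-1)+1 = 0
m=1,i=2: odd sum, res = 0-2 = -2
m=2,i=0: even sum, res = (-2)+0 = -2
m=2,i=1: odd sum, res = (-2)-1 = -3
m=2,i=2: even sum, res = (-3)+4 = 1
m=3,i=0: odd sum, res = 1-0 = 1
m=3,i=1: even sum, res = 1+3 = 4
m=3,i=2: odd sum, res = 4-2 = 2
m=4,i=0: even sum, res = 2+0 = 2
m=4,i=1: odd sum, res = 2-1 = 1
m=4,i=2: even sum, res = 1+8 = 9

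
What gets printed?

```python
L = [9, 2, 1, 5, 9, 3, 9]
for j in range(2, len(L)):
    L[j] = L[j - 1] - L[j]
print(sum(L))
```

j=2: L[2] = 2-1 = 1 → [9, 2, 1, 5, 9, 3, 9]
j=3: L[3] = 1-5 = -4 → [9, 2, 1, -4, 9, 3, 9]
j=4: L[4] = (-4)-9 = -13 → [9, 2, 1, -4, -13, 3, 9]
j=5: L[5] = (-13)-3 = -16 → [9, 2, 1, -4, -13, -16, 9]
j=6: L[6] = (-16)-9 = -25 → [9, 2, 1, -4, -13, -16, -25]
sum = -46

-46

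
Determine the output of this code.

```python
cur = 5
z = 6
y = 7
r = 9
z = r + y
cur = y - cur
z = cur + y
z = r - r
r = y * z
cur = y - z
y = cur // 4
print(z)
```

0

z = 9+7 = 16
cur = 7-5 = 2
z = 2+7 = 9
z = 9-9 = 0
r = 7*0 = 0
cur = 7-0 = 7
y = 7//4 = 1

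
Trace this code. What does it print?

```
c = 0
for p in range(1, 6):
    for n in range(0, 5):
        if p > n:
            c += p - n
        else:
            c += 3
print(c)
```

65

p=1,n=0: 1>0, c = 0+1 = 1
p=1,n=1: not 1>1, c = 1+3 = 4
p=1,n=2: not 1>2, c = 4+3 = 7
p=1,n=3: not 1>3, c = 7+3 = 10
p=1,n=4: not 1>4, c = 10+3 = 13
p=2,n=0: 2>0, c = 13+2 = 15
p=2,n=1: 2>1, c = 15+1 = 16
p=2,n=2: not 2>2, c = 16+3 = 19
p=2,n=3: not 2>3, c = 19+3 = 22
p=2,n=4: not 2>4, c = 22+3 = 25
p=3,n=0: 3>0, c = 25+3 = 28
p=3,n=1: 3>1, c = 28+2 = 30
p=3,n=2: 3>2, c = 30+1 = 31
p=3,n=3: not 3>3, c = 31+3 = 34
p=3,n=4: not 3>4, c = 34+3 = 37
p=4,n=0: 4>0, c = 37+4 = 41
p=4,n=1: 4>1, c = 41+3 = 44
p=4,n=2: 4>2, c = 44+2 = 46
p=4,n=3: 4>3, c = 46+1 = 47
p=4,n=4: not 4>4, c = 47+3 = 50
p=5,n=0: 5>0, c = 50+5 = 55
p=5,n=1: 5>1, c = 55+4 = 59
p=5,n=2: 5>2, c = 59+3 = 62
p=5,n=3: 5>3, c = 62+2 = 64
p=5,n=4: 5>4, c = 64+1 = 65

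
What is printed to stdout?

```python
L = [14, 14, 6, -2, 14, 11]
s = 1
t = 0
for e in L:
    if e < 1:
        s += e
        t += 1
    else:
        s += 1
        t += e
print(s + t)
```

64

e=14: not <1, s = 1+1 = 2; t=14
e=14: not <1, s = 2+1 = 3; t=28
e=6: not <1, s = 3+1 = 4; t=34
e=-2: <1, s = 4+(-2) = 2; t=35
e=14: not <1, s = 2+1 = 3; t=49
e=11: not <1, s = 3+1 = 4; t=60
s+t = 4+60 = 64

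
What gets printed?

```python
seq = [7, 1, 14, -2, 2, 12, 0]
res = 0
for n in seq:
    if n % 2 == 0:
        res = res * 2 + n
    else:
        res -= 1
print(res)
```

n=7: not even, res = 0-1 = -1
n=1: not even, res = (-1)-1 = -2
n=14: even, res = (-2)*2+14 = 10
n=-2: even, res = 10*2+(-2) = 18
n=2: even, res = 18*2+2 = 38
n=12: even, res = 38*2+12 = 88
n=0: even, res = 88*2+0 = 176

176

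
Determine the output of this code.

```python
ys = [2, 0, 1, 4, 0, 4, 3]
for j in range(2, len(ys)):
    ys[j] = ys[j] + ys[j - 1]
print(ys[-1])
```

12

j=2: ys[2] = 1+0 = 1 → [2, 0, 1, 4, 0, 4, 3]
j=3: ys[3] = 4+1 = 5 → [2, 0, 1, 5, 0, 4, 3]
j=4: ys[4] = 0+5 = 5 → [2, 0, 1, 5, 5, 4, 3]
j=5: ys[5] = 4+5 = 9 → [2, 0, 1, 5, 5, 9, 3]
j=6: ys[6] = 3+9 = 12 → [2, 0, 1, 5, 5, 9, 12]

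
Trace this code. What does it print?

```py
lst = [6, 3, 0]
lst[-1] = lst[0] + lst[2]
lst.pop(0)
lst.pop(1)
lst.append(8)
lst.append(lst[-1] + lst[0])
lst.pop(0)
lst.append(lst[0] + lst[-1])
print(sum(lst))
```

38

lst[-1] = lst[0]+lst[2] = 6+0 = 6 → [6, 3, 6]
pop(0) removes 6 → [3, 6]
pop(1) removes 6 → [3]
append 8 → [3, 8]
append lst[-1]+lst[0] = 8+3 = 11 → [3, 8, 11]
pop(0) removes 3 → [8, 11]
append lst[0]+lst[-1] = 8+11 = 19 → [8, 11, 19]
sum = 38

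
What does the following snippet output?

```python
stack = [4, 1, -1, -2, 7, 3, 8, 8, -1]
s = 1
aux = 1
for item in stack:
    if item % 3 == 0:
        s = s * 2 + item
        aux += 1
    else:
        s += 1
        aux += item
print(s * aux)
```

item=4: not %3==0, s = 1+1 = 2; aux=5
item=1: not %3==0, s = 2+1 = 3; aux=6
item=-1: not %3==0, s = 3+1 = 4; aux=5
item=-2: not %3==0, s = 4+1 = 5; aux=3
item=7: not %3==0, s = 5+1 = 6; aux=10
item=3: %3==0, s = 6*2+3 = 15; aux=11
item=8: not %3==0, s = 15+1 = 16; aux=19
item=8: not %3==0, s = 16+1 = 17; aux=27
item=-1: not %3==0, s = 17+1 = 18; aux=26
s*aux = 18*26 = 468

468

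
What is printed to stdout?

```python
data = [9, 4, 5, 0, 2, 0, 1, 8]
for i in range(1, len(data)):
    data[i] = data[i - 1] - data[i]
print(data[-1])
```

i=1: data[1] = 9-4 = 5 → [9, 5, 5, 0, 2, 0, 1, 8]
i=2: data[2] = 5-5 = 0 → [9, 5, 0, 0, 2, 0, 1, 8]
i=3: data[3] = 0-0 = 0 → [9, 5, 0, 0, 2, 0, 1, 8]
i=4: data[4] = 0-2 = -2 → [9, 5, 0, 0, -2, 0, 1, 8]
i=5: data[5] = (-2)-0 = -2 → [9, 5, 0, 0, -2, -2, 1, 8]
i=6: data[6] = (-2)-1 = -3 → [9, 5, 0, 0, -2, -2, -3, 8]
i=7: data[7] = (-3)-8 = -11 → [9, 5, 0, 0, -2, -2, -3, -11]

-11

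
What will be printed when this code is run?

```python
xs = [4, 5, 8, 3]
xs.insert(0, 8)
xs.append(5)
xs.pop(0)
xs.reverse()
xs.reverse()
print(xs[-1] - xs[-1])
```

insert 8 at 0 → [8, 4, 5, 8, 3]
append 5 → [8, 4, 5, 8, 3, 5]
pop(0) removes 8 → [4, 5, 8, 3, 5]
reverse → [5, 3, 8, 5, 4]
reverse → [4, 5, 8, 3, 5]
xs[-1]-xs[-1] = 5-5 = 0

0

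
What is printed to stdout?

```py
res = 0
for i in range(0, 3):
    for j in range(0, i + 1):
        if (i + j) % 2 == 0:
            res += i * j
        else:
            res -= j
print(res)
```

i=0,j=0: even sum, res = 0+0 = 0
i=1,j=0: odd sum, res = 0-0 = 0
i=1,j=1: even sum, res = 0+1 = 1
i=2,j=0: even sum, res = 1+0 = 1
i=2,j=1: odd sum, res = 1-1 = 0
i=2,j=2: even sum, res = 0+4 = 4

4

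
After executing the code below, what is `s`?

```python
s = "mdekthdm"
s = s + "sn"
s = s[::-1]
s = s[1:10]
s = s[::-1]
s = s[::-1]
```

'smdhtkedm'

+ 'sn' → 'mdekthdmsn'
reverse → 'nsmdhtkedm'
slice [1:10] → 'smdhtkedm'
reverse → 'mdekthdms'
reverse → 'smdhtkedm'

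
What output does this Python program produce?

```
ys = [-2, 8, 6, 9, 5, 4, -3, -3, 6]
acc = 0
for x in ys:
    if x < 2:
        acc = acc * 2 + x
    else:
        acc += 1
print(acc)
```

x=-2: <2, acc = 0*2+(-2) = -2
x=8: not <2, acc = (-2)+1 = -1
x=6: not <2, acc = (-1)+1 = 0
x=9: not <2, acc = 0+1 = 1
x=5: not <2, acc = 1+1 = 2
x=4: not <2, acc = 2+1 = 3
x=-3: <2, acc = 3*2+(-3) = 3
x=-3: <2, acc = 3*2+(-3) = 3
x=6: not <2, acc = 3+1 = 4

4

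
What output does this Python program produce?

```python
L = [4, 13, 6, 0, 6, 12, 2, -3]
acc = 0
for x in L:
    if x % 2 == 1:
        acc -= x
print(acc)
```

x=4: not odd
x=13: odd, acc = 0-13 = -13
x=6: not odd
x=0: not odd
x=6: not odd
x=12: not odd
x=2: not odd
x=-3: odd, acc = (-13)-(-3) = -10

-10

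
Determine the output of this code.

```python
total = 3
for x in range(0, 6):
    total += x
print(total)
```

x=0: total = 3+0 = 3
x=1: total = 3+1 = 4
x=2: total = 4+2 = 6
x=3: total = 6+3 = 9
x=4: total = 9+4 = 13
x=5: total = 13+5 = 18

18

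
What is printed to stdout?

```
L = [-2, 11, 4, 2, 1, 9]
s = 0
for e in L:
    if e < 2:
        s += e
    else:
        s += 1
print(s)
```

3

e=-2: <2, s = 0+(-2) = -2
e=11: not <2, s = (-2)+1 = -1
e=4: not <2, s = (-1)+1 = 0
e=2: not <2, s = 0+1 = 1
e=1: <2, s = 1+1 = 2
e=9: not <2, s = 2+1 = 3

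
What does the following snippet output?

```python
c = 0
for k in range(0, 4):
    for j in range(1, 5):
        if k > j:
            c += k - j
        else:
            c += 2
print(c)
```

30

k=0,j=1: not 0>1, c = 0+2 = 2
k=0,j=2: not 0>2, c = 2+2 = 4
k=0,j=3: not 0>3, c = 4+2 = 6
k=0,j=4: not 0>4, c = 6+2 = 8
k=1,j=1: not 1>1, c = 8+2 = 10
k=1,j=2: not 1>2, c = 10+2 = 12
k=1,j=3: not 1>3, c = 12+2 = 14
k=1,j=4: not 1>4, c = 14+2 = 16
k=2,j=1: 2>1, c = 16+1 = 17
k=2,j=2: not 2>2, c = 17+2 = 19
k=2,j=3: not 2>3, c = 19+2 = 21
k=2,j=4: not 2>4, c = 21+2 = 23
k=3,j=1: 3>1, c = 23+2 = 25
k=3,j=2: 3>2, c = 25+1 = 26
k=3,j=3: not 3>3, c = 26+2 = 28
k=3,j=4: not 3>4, c = 28+2 = 30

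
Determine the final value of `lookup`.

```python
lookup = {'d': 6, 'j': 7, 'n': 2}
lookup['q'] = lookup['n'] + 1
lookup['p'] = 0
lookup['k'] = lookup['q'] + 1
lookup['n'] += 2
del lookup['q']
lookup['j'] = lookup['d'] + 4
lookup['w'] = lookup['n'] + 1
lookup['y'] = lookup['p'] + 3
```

{'d': 6, 'j': 10, 'n': 4, 'p': 0, 'k': 4, 'w': 5, 'y': 3}

lookup['q'] = lookup['n']+1 = 3 → {'d': 6, 'j': 7, 'n': 2, 'q': 3}
lookup['p'] = 0 → {'d': 6, 'j': 7, 'n': 2, 'q': 3, 'p': 0}
lookup['k'] = lookup['q']+1 = 4 → {'d': 6, 'j': 7, 'n': 2, 'q': 3, 'p': 0, 'k': 4}
lookup['n'] = 2+2 = 4 → {'d': 6, 'j': 7, 'n': 4, 'q': 3, 'p': 0, 'k': 4}
del 'q' → {'d': 6, 'j': 7, 'n': 4, 'p': 0, 'k': 4}
lookup['j'] = lookup['d']+4 = 10 → {'d': 6, 'j': 10, 'n': 4, 'p': 0, 'k': 4}
lookup['w'] = lookup['n']+1 = 5 → {'d': 6, 'j': 10, 'n': 4, 'p': 0, 'k': 4, 'w': 5}
lookup['y'] = lookup['p']+3 = 3 → {'d': 6, 'j': 10, 'n': 4, 'p': 0, 'k': 4, 'w': 5, 'y': 3}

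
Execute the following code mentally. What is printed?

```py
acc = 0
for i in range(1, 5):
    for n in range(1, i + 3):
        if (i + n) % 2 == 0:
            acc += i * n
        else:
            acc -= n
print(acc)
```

i=1,n=1: even sum, acc = 0+1 = 1
i=1,n=2: odd sum, acc = 1-2 = -1
i=1,n=3: even sum, acc = (-1)+3 = 2
i=2,n=1: odd sum, acc = 2-1 = 1
i=2,n=2: even sum, acc = 1+4 = 5
i=2,n=3: odd sum, acc = 5-3 = 2
i=2,n=4: even sum, acc = 2+8 = 10
i=3,n=1: even sum, acc = 10+3 = 13
i=3,n=2: odd sum, acc = 13-2 = 11
i=3,n=3: even sum, acc = 11+9 = 20
i=3,n=4: odd sum, acc = 20-4 = 16
i=3,n=5: even sum, acc = 16+15 = 31
i=4,n=1: odd sum, acc = 31-1 = 30
i=4,n=2: even sum, acc = 30+8 = 38
i=4,n=3: odd sum, acc = 38-3 = 35
i=4,n=4: even sum, acc = 35+16 = 51
i=4,n=5: odd sum, acc = 51-5 = 46
i=4,n=6: even sum, acc = 46+24 = 70

70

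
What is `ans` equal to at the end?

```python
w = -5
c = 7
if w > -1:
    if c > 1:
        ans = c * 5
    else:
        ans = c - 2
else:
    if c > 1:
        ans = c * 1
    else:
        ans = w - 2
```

7

w=-5, c=7
w > -1 is False; c > 1 is True
→ ans = c * 1 = 7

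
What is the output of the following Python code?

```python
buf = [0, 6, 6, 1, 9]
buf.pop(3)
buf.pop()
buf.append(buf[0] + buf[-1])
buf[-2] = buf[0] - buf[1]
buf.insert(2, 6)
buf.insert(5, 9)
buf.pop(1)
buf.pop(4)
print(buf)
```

[0, 6, -6, 6]

pop(3) removes 1 → [0, 6, 6, 9]
pop() removes 9 → [0, 6, 6]
append buf[0]+buf[-1] = 0+6 = 6 → [0, 6, 6, 6]
buf[-2] = buf[0]-buf[1] = 0-6 = -6 → [0, 6, -6, 6]
insert 6 at 2 → [0, 6, 6, -6, 6]
insert 9 at 5 → [0, 6, 6, -6, 6, 9]
pop(1) removes 6 → [0, 6, -6, 6, 9]
pop(4) removes 9 → [0, 6, -6, 6]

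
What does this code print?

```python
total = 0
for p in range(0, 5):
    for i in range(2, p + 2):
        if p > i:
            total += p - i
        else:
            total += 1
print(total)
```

p=1,i=2: not 1>2, total = 0+1 = 1
p=2,i=2: not 2>2, total = 1+1 = 2
p=2,i=3: not 2>3, total = 2+1 = 3
p=3,i=2: 3>2, total = 3+1 = 4
p=3,i=3: not 3>3, total = 4+1 = 5
p=3,i=4: not 3>4, total = 5+1 = 6
p=4,i=2: 4>2, total = 6+2 = 8
p=4,i=3: 4>3, total = 8+1 = 9
p=4,i=4: not 4>4, total = 9+1 = 10
p=4,i=5: not 4>5, total = 10+1 = 11

11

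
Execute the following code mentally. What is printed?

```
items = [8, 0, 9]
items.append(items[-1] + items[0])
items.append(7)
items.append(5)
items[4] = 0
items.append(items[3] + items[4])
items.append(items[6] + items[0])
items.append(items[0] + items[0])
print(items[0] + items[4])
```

8

append items[-1]+items[0] = 9+8 = 17 → [8, 0, 9, 17]
append 7 → [8, 0, 9, 17, 7]
append 5 → [8, 0, 9, 17, 7, 5]
items[4] = 0 → [8, 0, 9, 17, 0, 5]
append items[3]+items[4] = 17+0 = 17 → [8, 0, 9, 17, 0, 5, 17]
append items[6]+items[0] = 17+8 = 25 → [8, 0, 9, 17, 0, 5, 17, 25]
append items[0]+items[0] = 8+8 = 16 → [8, 0, 9, 17, 0, 5, 17, 25, 16]
items[0]+items[4] = 8+0 = 8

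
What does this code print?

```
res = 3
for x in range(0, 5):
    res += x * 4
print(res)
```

x=0: res = 3+0*4 = 3
x=1: res = 3+1*4 = 7
x=2: res = 7+2*4 = 15
x=3: res = 15+3*4 = 27
x=4: res = 27+4*4 = 43

43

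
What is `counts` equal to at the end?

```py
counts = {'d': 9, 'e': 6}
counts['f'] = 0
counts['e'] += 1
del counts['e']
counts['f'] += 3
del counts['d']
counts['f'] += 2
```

counts['f'] = 0 → {'d': 9, 'e': 6, 'f': 0}
counts['e'] = 6+1 = 7 → {'d': 9, 'e': 7, 'f': 0}
del 'e' → {'d': 9, 'f': 0}
counts['f'] = 0+3 = 3 → {'d': 9, 'f': 3}
del 'd' → {'f': 3}
counts['f'] = 3+2 = 5 → {'f': 5}

{'f': 5}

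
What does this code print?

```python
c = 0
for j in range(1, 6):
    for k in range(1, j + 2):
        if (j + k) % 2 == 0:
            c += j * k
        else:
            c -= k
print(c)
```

j=1,k=1: even sum, c = 0+1 = 1
j=1,k=2: odd sum, c = 1-2 = -1
j=2,k=1: odd sum, c = (-1)-1 = -2
j=2,k=2: even sum, c = (-2)+4 = 2
j=2,k=3: odd sum, c = 2-3 = -1
j=3,k=1: even sum, c = (-1)+3 = 2
j=3,k=2: odd sum, c = 2-2 = 0
j=3,k=3: even sum, c = 0+9 = 9
j=3,k=4: odd sum, c = 9-4 = 5
j=4,k=1: odd sum, c = 5-1 = 4
j=4,k=2: even sum, c = 4+8 = 12
j=4,k=3: odd sum, c = 12-3 = 9
j=4,k=4: even sum, c = 9+16 = 25
j=4,k=5: odd sum, c = 25-5 = 20
j=5,k=1: even sum, c = 20+5 = 25
j=5,k=2: odd sum, c = 25-2 = 23
j=5,k=3: even sum, c = 23+15 = 38
j=5,k=4: odd sum, c = 38-4 = 34
j=5,k=5: even sum, c = 34+25 = 59
j=5,k=6: odd sum, c = 59-6 = 53

53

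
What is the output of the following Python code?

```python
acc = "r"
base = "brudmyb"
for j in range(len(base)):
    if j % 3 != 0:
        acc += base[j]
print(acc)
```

j=0: skip
j=1: add 'r' → 'rr'
j=2: add 'u' → 'rru'
j=3: skip
j=4: add 'm' → 'rrum'
j=5: add 'y' → 'rrumy'
j=6: skip

rrumy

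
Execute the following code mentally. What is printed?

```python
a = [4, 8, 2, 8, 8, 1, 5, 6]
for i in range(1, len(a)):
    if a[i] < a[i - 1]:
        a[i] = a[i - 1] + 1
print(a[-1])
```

14

i=1: 8>=4, unchanged → [4, 8, 2, 8, 8, 1, 5, 6]
i=2: 2<8, a[2] = 8+1 = 9 → [4, 8, 9, 8, 8, 1, 5, 6]
i=3: 8<9, a[3] = 9+1 = 10 → [4, 8, 9, 10, 8, 1, 5, 6]
i=4: 8<10, a[4] = 10+1 = 11 → [4, 8, 9, 10, 11, 1, 5, 6]
i=5: 1<11, a[5] = 11+1 = 12 → [4, 8, 9, 10, 11, 12, 5, 6]
i=6: 5<12, a[6] = 12+1 = 13 → [4, 8, 9, 10, 11, 12, 13, 6]
i=7: 6<13, a[7] = 13+1 = 14 → [4, 8, 9, 10, 11, 12, 13, 14]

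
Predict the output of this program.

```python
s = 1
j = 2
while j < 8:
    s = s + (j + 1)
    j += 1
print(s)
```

j=2: s = 1+3 = 4
j=3: s = 4+4 = 8
j=4: s = 8+5 = 13
j=5: s = 13+6 = 19
j=6: s = 19+7 = 26
j=7: s = 26+8 = 34

34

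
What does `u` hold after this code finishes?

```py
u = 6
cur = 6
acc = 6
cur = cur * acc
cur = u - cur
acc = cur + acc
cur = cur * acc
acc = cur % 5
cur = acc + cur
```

cur = 6*6 = 36
cur = 6-36 = -30
acc = (-30)+6 = -24
cur = (-30)*(-24) = 720
acc = 720%5 = 0
cur = 0+720 = 720

6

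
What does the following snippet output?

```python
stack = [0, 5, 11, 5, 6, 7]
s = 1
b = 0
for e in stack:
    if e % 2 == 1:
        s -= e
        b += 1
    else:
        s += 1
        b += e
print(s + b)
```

e=0: not odd, s = 1+1 = 2; b=0
e=5: odd, s = 2-5 = -3; b=1
e=11: odd, s = (-3)-11 = -14; b=2
e=5: odd, s = (-14)-5 = -19; b=3
e=6: not odd, s = (-19)+1 = -18; b=9
e=7: odd, s = (-18)-7 = -25; b=10
s+b = (-25)+10 = -15

-15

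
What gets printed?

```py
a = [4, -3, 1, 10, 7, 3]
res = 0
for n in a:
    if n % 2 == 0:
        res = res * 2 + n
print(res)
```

n=4: even, res = 0*2+4 = 4
n=-3: not even
n=1: not even
n=10: even, res = 4*2+10 = 18
n=7: not even
n=3: not even

18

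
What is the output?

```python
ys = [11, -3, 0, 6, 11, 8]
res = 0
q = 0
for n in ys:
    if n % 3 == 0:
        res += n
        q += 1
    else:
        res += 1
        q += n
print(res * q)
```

n=11: not %3==0, res = 0+1 = 1; q=11
n=-3: %3==0, res = 1+(-3) = -2; q=12
n=0: %3==0, res = (-2)+0 = -2; q=13
n=6: %3==0, res = (-2)+6 = 4; q=14
n=11: not %3==0, res = 4+1 = 5; q=25
n=8: not %3==0, res = 5+1 = 6; q=33
res*q = 6*33 = 198

198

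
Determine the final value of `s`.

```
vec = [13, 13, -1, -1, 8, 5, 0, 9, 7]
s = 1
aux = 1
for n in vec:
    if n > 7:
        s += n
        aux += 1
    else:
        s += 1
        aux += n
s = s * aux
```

n=13: >7, s = 1+13 = 14; aux=2
n=13: >7, s = 14+13 = 27; aux=3
n=-1: not >7, s = 27+1 = 28; aux=2
n=-1: not >7, s = 28+1 = 29; aux=1
n=8: >7, s = 29+8 = 37; aux=2
n=5: not >7, s = 37+1 = 38; aux=7
n=0: not >7, s = 38+1 = 39; aux=7
n=9: >7, s = 39+9 = 48; aux=8
n=7: not >7, s = 48+1 = 49; aux=15
s*aux = 49*15 = 735

735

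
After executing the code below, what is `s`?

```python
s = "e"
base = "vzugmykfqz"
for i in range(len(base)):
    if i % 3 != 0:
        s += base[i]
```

'ezumyfq'

i=0: skip
i=1: add 'z' → 'ez'
i=2: add 'u' → 'ezu'
i=3: skip
i=4: add 'm' → 'ezum'
i=5: add 'y' → 'ezumy'
i=6: skip
i=7: add 'f' → 'ezumyf'
i=8: add 'q' → 'ezumyfq'
i=9: skip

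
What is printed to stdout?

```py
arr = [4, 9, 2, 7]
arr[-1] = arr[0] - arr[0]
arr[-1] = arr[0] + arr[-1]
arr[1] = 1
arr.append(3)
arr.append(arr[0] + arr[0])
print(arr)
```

arr[-1] = arr[0]-arr[0] = 4-4 = 0 → [4, 9, 2, 0]
arr[-1] = arr[0]+arr[-1] = 4+0 = 4 → [4, 9, 2, 4]
arr[1] = 1 → [4, 1, 2, 4]
append 3 → [4, 1, 2, 4, 3]
append arr[0]+arr[0] = 4+4 = 8 → [4, 1, 2, 4, 3, 8]

[4, 1, 2, 4, 3, 8]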